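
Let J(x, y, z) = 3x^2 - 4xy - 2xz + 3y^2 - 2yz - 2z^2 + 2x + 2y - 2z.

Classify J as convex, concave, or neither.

J is quadratic, so its Hessian is the constant matrix H = [[6, -4, -2], [-4, 6, -2], [-2, -2, -4]].
Leading principal minors: 6, 20, -160.
Neither pattern holds ⇒ H is indefinite ⇒ neither convex nor concave.

neither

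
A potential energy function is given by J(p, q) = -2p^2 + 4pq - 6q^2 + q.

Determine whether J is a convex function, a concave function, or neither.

J is quadratic, so its Hessian is the constant matrix H = [[-4, 4], [4, -12]].
det(H) = 32, tr(H) = -16.
det(H) > 0 and tr(H) < 0, so H is negative definite everywhere: concave.

concave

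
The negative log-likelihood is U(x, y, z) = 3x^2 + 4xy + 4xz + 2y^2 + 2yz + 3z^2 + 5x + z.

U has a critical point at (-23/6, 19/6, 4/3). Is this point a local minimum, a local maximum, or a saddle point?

local minimum

The Hessian is constant: H = [[6, 4, 4], [4, 4, 2], [4, 2, 6]].
Leading principal minors: Δ₁ = 6, Δ₂ = 8, Δ₃ = 24.
All leading minors are positive, so H is positive definite: a local minimum.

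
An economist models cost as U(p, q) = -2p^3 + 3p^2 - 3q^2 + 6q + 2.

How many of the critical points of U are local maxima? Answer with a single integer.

1

U separates as a function of p plus a function of q, so ∇U=0 decouples.
∂U/∂p = -6p(p - 1) = 0 at p ∈ {0, 1}; ∂U/∂q = -6(q - 1) = 0 at q ∈ {1}.
The Hessian is diagonal: diag(U_pp, U_qq). Second derivatives: U_pp(0)=6, U_pp(1)=-6; U_qq(1)=-6.
Local maxima occur where both diagonal entries negative: (1, 1). Count: 1.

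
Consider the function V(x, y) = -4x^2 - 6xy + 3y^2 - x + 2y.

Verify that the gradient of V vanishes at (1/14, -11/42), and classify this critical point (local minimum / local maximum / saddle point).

saddle point

∇V = (-8x - 6y - 1, -6x + 6y + 2); substituting (1/14, -11/42) gives ∇V = (0, 0), so (1/14, -11/42) is indeed a critical point.
The Hessian of V is constant: H = [[-8, -6], [-6, 6]].
det(H) = (-8)·6 − (-6)² = -84.
Since det(H) < 0, H is indefinite and the critical point is a saddle point.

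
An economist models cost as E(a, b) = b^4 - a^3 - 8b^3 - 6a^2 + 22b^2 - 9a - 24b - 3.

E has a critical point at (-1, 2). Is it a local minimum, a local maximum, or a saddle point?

The mixed partial ∂²E/∂a∂b is 0, so the Hessian at any point is diag(E_aa, E_bb) = diag(-6(a + 2), 4(3b^2 - 12b + 11)).
At (-1, 2): H = diag(-6, -4).
Both eigenvalues are negative, so H is negative definite: a local maximum.

local maximum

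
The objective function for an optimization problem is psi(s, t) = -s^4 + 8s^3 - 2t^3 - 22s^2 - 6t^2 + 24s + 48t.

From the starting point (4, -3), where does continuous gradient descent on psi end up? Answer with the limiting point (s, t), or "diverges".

diverges

psi is separable, so gradient descent decouples: s follows -∂psi/∂s, t follows -∂psi/∂t.
∂psi/∂s = -4(s - 3)(s - 2)(s - 1); at s=4 this is -24, so s increases.
∂psi/∂t = -6(t - 2)(t + 4); at t=-3 this is 30, so t decreases.
The s-coordinate has no critical point in that direction and runs off to infinity.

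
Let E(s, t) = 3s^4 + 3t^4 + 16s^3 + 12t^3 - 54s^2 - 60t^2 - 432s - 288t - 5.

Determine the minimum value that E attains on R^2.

-1949

E(s,t) separates as P(s) + Q(t) − 5, so its minimum is min P + min Q − 5.
P'(s) = 12(s - 3)(s + 3)(s + 4) vanishes at s ∈ {-4, -3, 3}; Q'(t) = 12(t - 3)(t + 2)(t + 4) vanishes at t ∈ {-4, -2, 3}.
Local minima of P (where P''>0): P(-4)=608, P(3)=-1107. Local minima of Q: Q(-4)=192, Q(3)=-837.
So the global minimum of E is P(3) + Q(3) − 5 = -1107 − 837 − 5 = -1949, attained at (3, 3).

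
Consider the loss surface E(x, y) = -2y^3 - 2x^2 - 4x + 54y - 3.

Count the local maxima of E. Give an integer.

E separates as a function of x plus a function of y, so ∇E=0 decouples.
∂E/∂x = -4(x + 1) = 0 at x ∈ {-1}; ∂E/∂y = -6(y - 3)(y + 3) = 0 at y ∈ {-3, 3}.
The Hessian is diagonal: diag(E_xx, E_yy). Second derivatives: E_xx(-1)=-4; E_yy(-3)=36, E_yy(3)=-36.
Local maxima occur where both diagonal entries negative: (-1, 3). Count: 1.

1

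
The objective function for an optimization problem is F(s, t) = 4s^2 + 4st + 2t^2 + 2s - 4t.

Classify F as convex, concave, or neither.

F is quadratic, so its Hessian is the constant matrix H = [[8, 4], [4, 4]].
det(H) = 16, tr(H) = 12.
det(H) > 0 and tr(H) > 0, so H is positive definite everywhere: convex.

convex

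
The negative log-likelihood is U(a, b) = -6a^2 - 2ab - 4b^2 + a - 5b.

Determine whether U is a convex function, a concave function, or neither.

U is quadratic, so its Hessian is the constant matrix H = [[-12, -2], [-2, -8]].
det(H) = 92, tr(H) = -20.
det(H) > 0 and tr(H) < 0, so H is negative definite everywhere: concave.

concave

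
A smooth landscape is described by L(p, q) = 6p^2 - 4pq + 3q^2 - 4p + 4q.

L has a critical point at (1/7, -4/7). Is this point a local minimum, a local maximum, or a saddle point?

The Hessian of L is constant: H = [[12, -4], [-4, 6]].
det(H) = 12·6 − (-4)² = 56.
det(H) > 0 and tr(H) = 18 > 0, so H is positive definite and the point is a local minimum.

local minimum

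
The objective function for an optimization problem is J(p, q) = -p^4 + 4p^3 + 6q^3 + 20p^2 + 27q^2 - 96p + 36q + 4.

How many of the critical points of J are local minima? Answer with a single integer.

J separates as a function of p plus a function of q, so ∇J=0 decouples.
∂J/∂p = -4(p - 4)(p - 2)(p + 3) = 0 at p ∈ {-3, 2, 4}; ∂J/∂q = 18(q + 1)(q + 2) = 0 at q ∈ {-2, -1}.
The Hessian is diagonal: diag(J_pp, J_qq). Second derivatives: J_pp(-3)=-140, J_pp(2)=40, J_pp(4)=-56; J_qq(-2)=-18, J_qq(-1)=18.
Local minima occur where both diagonal entries positive: (2, -1). Count: 1.

1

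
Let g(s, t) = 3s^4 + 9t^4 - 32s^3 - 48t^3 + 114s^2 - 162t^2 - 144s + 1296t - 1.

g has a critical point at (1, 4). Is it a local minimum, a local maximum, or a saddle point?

The mixed partial ∂²g/∂s∂t is 0, so the Hessian at any point is diag(g_ss, g_tt) = diag(12(3s^2 - 16s + 19), 36(3t^2 - 8t - 9)).
At (1, 4): H = diag(72, 252).
Both eigenvalues are positive, so H is positive definite: a local minimum.

local minimum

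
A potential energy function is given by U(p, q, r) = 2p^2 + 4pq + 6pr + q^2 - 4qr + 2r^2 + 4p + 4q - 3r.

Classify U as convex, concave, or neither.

neither

U is quadratic, so its Hessian is the constant matrix H = [[4, 4, 6], [4, 2, -4], [6, -4, 4]].
Leading principal minors: 4, -8, -360.
Neither pattern holds ⇒ H is indefinite ⇒ neither convex nor concave.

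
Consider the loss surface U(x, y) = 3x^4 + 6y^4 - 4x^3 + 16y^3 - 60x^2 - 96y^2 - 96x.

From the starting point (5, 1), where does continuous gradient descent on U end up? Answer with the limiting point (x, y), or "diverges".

(4, 2)

U is separable, so gradient descent decouples: x follows -∂U/∂x, y follows -∂U/∂y.
∂U/∂x = 12(x - 4)(x + 1)(x + 2); at x=5 this is 504, so x decreases.
∂U/∂y = 24y(y - 2)(y + 4); at y=1 this is -120, so y increases.
x converges to its nearest critical value 4 (a local min of the x-part); y converges to 2. The iterate converges to (4, 2).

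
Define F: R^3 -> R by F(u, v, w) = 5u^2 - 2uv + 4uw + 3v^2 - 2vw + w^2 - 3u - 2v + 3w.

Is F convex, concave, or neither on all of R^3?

convex

F is quadratic, so its Hessian is the constant matrix H = [[10, -2, 4], [-2, 6, -2], [4, -2, 2]].
Leading principal minors: 10, 56, 8.
All positive ⇒ H ≻ 0 ⇒ convex.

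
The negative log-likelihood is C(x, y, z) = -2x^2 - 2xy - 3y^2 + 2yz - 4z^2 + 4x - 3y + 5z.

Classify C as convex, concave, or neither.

C is quadratic, so its Hessian is the constant matrix H = [[-4, -2, 0], [-2, -6, 2], [0, 2, -8]].
Leading principal minors: -4, 20, -144.
Signs alternate −, +, − ⇒ H ≺ 0 ⇒ concave.

concave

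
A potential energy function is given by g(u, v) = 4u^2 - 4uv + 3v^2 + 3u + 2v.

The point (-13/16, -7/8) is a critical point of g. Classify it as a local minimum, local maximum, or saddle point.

The Hessian of g is constant: H = [[8, -4], [-4, 6]].
det(H) = 8·6 − (-4)² = 32.
det(H) > 0 and tr(H) = 14 > 0, so H is positive definite and the point is a local minimum.

local minimum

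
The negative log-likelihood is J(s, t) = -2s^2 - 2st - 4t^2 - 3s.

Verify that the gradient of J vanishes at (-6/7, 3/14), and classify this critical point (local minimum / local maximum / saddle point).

local maximum

∇J = (-4s - 2t - 3, -2s - 8t); substituting (-6/7, 3/14) gives ∇J = (0, 0), so (-6/7, 3/14) is indeed a critical point.
The Hessian of J is constant: H = [[-4, -2], [-2, -8]].
det(H) = (-4)·(-8) − (-2)² = 28.
det(H) > 0 and tr(H) = -12 < 0, so H is negative definite and the point is a local maximum.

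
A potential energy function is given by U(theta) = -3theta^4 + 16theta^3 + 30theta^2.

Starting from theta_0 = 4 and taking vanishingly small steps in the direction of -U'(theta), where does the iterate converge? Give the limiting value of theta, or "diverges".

0

U'(theta) = -12theta(theta - 5)(theta + 1), so U'(4) = 240.
Gradient descent moves in the -U' direction, i.e. theta is decreasing.
The nearest critical point in that direction is theta = 0, where U'' = 60 > 0 (a local minimum). The iterate converges there.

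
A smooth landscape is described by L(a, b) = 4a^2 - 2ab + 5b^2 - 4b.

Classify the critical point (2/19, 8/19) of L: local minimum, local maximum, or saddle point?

The Hessian of L is constant: H = [[8, -2], [-2, 10]].
det(H) = 8·10 − (-2)² = 76.
det(H) > 0 and tr(H) = 18 > 0, so H is positive definite and the point is a local minimum.

local minimum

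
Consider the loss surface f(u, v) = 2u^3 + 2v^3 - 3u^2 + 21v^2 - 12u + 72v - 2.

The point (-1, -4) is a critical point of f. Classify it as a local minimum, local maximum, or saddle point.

The mixed partial ∂²f/∂u∂v is 0, so the Hessian at any point is diag(f_uu, f_vv) = diag(6(2u - 1), 6(2v + 7)).
At (-1, -4): H = diag(-18, -6).
Both eigenvalues are negative, so H is negative definite: a local maximum.

local maximum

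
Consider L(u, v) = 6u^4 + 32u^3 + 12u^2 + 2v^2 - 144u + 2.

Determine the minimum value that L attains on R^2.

L(u,v) separates as P(u) + Q(v) + 2, so its minimum is min P + min Q + 2.
P'(u) = 24(u - 1)(u + 2)(u + 3) vanishes at u ∈ {-3, -2, 1}; Q'(v) = 4v vanishes at v ∈ {0}.
Local minima of P (where P''>0): P(-3)=162, P(1)=-94. Local minima of Q: Q(0)=0.
So the global minimum of L is P(1) + Q(0) + 2 = -94 + 0 + 2 = -92, attained at (1, 0).

-92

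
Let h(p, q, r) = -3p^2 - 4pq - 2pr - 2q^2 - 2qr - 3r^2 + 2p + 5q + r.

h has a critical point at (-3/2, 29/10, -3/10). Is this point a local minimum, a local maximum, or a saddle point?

local maximum

The Hessian is constant: H = [[-6, -4, -2], [-4, -4, -2], [-2, -2, -6]].
Leading principal minors: Δ₁ = -6, Δ₂ = 8, Δ₃ = -40.
The minors alternate sign starting negative (−, +, −), so H is negative definite: a local maximum.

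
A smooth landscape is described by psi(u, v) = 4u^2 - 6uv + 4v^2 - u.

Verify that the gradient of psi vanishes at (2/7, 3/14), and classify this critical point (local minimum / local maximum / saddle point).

∇psi = (8u - 6v - 1, -6u + 8v); substituting (2/7, 3/14) gives ∇psi = (0, 0), so (2/7, 3/14) is indeed a critical point.
The Hessian of psi is constant: H = [[8, -6], [-6, 8]].
det(H) = 8·8 − (-6)² = 28.
det(H) > 0 and tr(H) = 16 > 0, so H is positive definite and the point is a local minimum.

local minimum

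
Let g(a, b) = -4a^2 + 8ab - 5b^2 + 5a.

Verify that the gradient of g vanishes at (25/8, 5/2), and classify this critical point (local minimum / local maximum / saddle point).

local maximum

∇g = (-8a + 8b + 5, 8a - 10b); substituting (25/8, 5/2) gives ∇g = (0, 0), so (25/8, 5/2) is indeed a critical point.
The Hessian of g is constant: H = [[-8, 8], [8, -10]].
det(H) = (-8)·(-10) − 8² = 16.
det(H) > 0 and tr(H) = -18 < 0, so H is negative definite and the point is a local maximum.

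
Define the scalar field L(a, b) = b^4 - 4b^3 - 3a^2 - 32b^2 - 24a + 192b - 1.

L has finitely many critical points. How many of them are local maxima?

L separates as a function of a plus a function of b, so ∇L=0 decouples.
∂L/∂a = -6(a + 4) = 0 at a ∈ {-4}; ∂L/∂b = 4(b - 4)(b - 3)(b + 4) = 0 at b ∈ {-4, 3, 4}.
The Hessian is diagonal: diag(L_aa, L_bb). Second derivatives: L_aa(-4)=-6; L_bb(-4)=224, L_bb(3)=-28, L_bb(4)=32.
Local maxima occur where both diagonal entries negative: (-4, 3). Count: 1.

1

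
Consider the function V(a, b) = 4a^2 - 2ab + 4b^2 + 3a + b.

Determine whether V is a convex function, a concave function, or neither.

V is quadratic, so its Hessian is the constant matrix H = [[8, -2], [-2, 8]].
det(H) = 60, tr(H) = 16.
det(H) > 0 and tr(H) > 0, so H is positive definite everywhere: convex.

convex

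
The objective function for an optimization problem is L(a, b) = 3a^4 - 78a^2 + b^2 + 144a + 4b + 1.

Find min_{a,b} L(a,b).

-1059

L(a,b) separates as P(a) + Q(b) + 1, so its minimum is min P + min Q + 1.
P'(a) = 12(a - 3)(a - 1)(a + 4) vanishes at a ∈ {-4, 1, 3}; Q'(b) = 2b + 4 vanishes at b ∈ {-2}.
Local minima of P (where P''>0): P(-4)=-1056, P(3)=-27. Local minima of Q: Q(-2)=-4.
So the global minimum of L is P(-4) + Q(-2) + 1 = -1056 − 4 + 1 = -1059, attained at (-4, -2).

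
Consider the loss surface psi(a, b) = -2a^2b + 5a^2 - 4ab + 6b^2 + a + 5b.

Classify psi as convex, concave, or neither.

neither

The term -2a^2b is cubic, so the Hessian is not constant.
∂²psi/∂a² = -4b + 10, which takes both signs as b varies (negative for sufficiently large b). A diagonal entry of the Hessian changing sign means the Hessian is neither positive- nor negative-semidefinite on all of R^2.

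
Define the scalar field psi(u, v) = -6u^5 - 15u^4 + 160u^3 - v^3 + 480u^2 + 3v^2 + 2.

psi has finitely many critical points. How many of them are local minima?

2

psi separates as a function of u plus a function of v, so ∇psi=0 decouples.
∂psi/∂u = -30u(u - 4)(u + 2)(u + 4) = 0 at u ∈ {-4, -2, 0, 4}; ∂psi/∂v = -3v(v - 2) = 0 at v ∈ {0, 2}.
The Hessian is diagonal: diag(psi_uu, psi_vv). Second derivatives: psi_uu(-4)=1920, psi_uu(-2)=-720, psi_uu(0)=960, psi_uu(4)=-5760; psi_vv(0)=6, psi_vv(2)=-6.
Local minima occur where both diagonal entries positive: (-4, 0), (0, 0). Count: 2.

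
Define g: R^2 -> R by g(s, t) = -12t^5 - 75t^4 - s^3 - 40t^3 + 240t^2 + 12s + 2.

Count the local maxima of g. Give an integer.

g separates as a function of s plus a function of t, so ∇g=0 decouples.
∂g/∂s = -3(s - 2)(s + 2) = 0 at s ∈ {-2, 2}; ∂g/∂t = -60t(t - 1)(t + 2)(t + 4) = 0 at t ∈ {-4, -2, 0, 1}.
The Hessian is diagonal: diag(g_ss, g_tt). Second derivatives: g_ss(-2)=12, g_ss(2)=-12; g_tt(-4)=2400, g_tt(-2)=-720, g_tt(0)=480, g_tt(1)=-900.
Local maxima occur where both diagonal entries negative: (2, -2), (2, 1). Count: 2.

2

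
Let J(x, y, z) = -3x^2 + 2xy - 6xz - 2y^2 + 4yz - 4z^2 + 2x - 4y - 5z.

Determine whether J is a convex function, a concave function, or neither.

concave

J is quadratic, so its Hessian is the constant matrix H = [[-6, 2, -6], [2, -4, 4], [-6, 4, -8]].
Leading principal minors: -6, 20, -16.
Signs alternate −, +, − ⇒ H ≺ 0 ⇒ concave.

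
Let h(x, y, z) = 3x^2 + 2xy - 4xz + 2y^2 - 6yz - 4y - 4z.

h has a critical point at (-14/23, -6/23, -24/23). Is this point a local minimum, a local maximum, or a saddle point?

saddle point

The Hessian is constant: H = [[6, 2, -4], [2, 4, -6], [-4, -6, 0]].
Leading principal minors: Δ₁ = 6, Δ₂ = 20, Δ₃ = -184.
The minors fit neither the all-positive nor the alternating-sign pattern, so H is indefinite: a saddle point.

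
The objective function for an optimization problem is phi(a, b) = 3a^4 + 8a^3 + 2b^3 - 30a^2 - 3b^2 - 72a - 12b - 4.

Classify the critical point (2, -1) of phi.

The mixed partial ∂²phi/∂a∂b is 0, so the Hessian at any point is diag(phi_aa, phi_bb) = diag(12(3a^2 + 4a - 5), 6(2b - 1)).
At (2, -1): H = diag(180, -18).
The eigenvalues have opposite signs, so H is indefinite: a saddle point.

saddle point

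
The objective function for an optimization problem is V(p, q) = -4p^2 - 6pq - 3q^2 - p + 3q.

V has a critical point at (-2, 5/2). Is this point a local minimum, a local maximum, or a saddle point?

The Hessian of V is constant: H = [[-8, -6], [-6, -6]].
det(H) = (-8)·(-6) − (-6)² = 12.
det(H) > 0 and tr(H) = -14 < 0, so H is negative definite and the point is a local maximum.

local maximum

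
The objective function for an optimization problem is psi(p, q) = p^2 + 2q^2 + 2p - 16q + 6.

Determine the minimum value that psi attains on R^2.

-27

psi(p,q) separates as A(p) + B(q) + 6, so its minimum is min A + min B + 6.
A'(p) = 2p + 2 vanishes at p ∈ {-1}; B'(q) = 4q - 16 vanishes at q ∈ {4}.
Local minima of A (where A''>0): A(-1)=-1. Local minima of B: B(4)=-32.
So the global minimum of psi is A(-1) + B(4) + 6 = -1 − 32 + 6 = -27, attained at (-1, 4).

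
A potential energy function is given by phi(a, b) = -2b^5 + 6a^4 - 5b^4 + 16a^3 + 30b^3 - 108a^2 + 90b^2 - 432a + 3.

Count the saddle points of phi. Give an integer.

phi separates as a function of a plus a function of b, so ∇phi=0 decouples.
∂phi/∂a = 24(a - 3)(a + 2)(a + 3) = 0 at a ∈ {-3, -2, 3}; ∂phi/∂b = -10b(b - 3)(b + 2)(b + 3) = 0 at b ∈ {-3, -2, 0, 3}.
The Hessian is diagonal: diag(phi_aa, phi_bb). Second derivatives: phi_aa(-3)=144, phi_aa(-2)=-120, phi_aa(3)=720; phi_bb(-3)=180, phi_bb(-2)=-100, phi_bb(0)=180, phi_bb(3)=-900.
Saddle points occur where the two diagonal entries have opposite signs: (-3, -2), (-3, 3), (-2, -3), (-2, 0), (3, -2), (3, 3). Count: 6.

6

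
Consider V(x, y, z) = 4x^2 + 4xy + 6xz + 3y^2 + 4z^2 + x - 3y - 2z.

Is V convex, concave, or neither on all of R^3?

V is quadratic, so its Hessian is the constant matrix H = [[8, 4, 6], [4, 6, 0], [6, 0, 8]].
Leading principal minors: 8, 32, 40.
All positive ⇒ H ≻ 0 ⇒ convex.

convex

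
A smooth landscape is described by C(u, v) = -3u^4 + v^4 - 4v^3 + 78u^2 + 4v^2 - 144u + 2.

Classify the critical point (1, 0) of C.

local minimum

The mixed partial ∂²C/∂u∂v is 0, so the Hessian at any point is diag(C_uu, C_vv) = diag(12(-3u^2 + 13), 4(3v^2 - 6v + 2)).
At (1, 0): H = diag(120, 8).
Both eigenvalues are positive, so H is positive definite: a local minimum.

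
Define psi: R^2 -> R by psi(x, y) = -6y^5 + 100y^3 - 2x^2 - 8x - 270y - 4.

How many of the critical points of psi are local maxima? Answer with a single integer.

psi separates as a function of x plus a function of y, so ∇psi=0 decouples.
∂psi/∂x = -4(x + 2) = 0 at x ∈ {-2}; ∂psi/∂y = -30(y - 3)(y - 1)(y + 1)(y + 3) = 0 at y ∈ {-3, -1, 1, 3}.
The Hessian is diagonal: diag(psi_xx, psi_yy). Second derivatives: psi_xx(-2)=-4; psi_yy(-3)=1440, psi_yy(-1)=-480, psi_yy(1)=480, psi_yy(3)=-1440.
Local maxima occur where both diagonal entries negative: (-2, -1), (-2, 3). Count: 2.

2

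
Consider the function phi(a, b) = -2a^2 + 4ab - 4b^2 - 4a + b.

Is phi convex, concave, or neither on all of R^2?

phi is quadratic, so its Hessian is the constant matrix H = [[-4, 4], [4, -8]].
det(H) = 16, tr(H) = -12.
det(H) > 0 and tr(H) < 0, so H is negative definite everywhere: concave.

concave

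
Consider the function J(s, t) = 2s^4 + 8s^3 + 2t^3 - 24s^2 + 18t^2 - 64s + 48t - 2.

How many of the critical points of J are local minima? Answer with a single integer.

J separates as a function of s plus a function of t, so ∇J=0 decouples.
∂J/∂s = 8(s - 2)(s + 1)(s + 4) = 0 at s ∈ {-4, -1, 2}; ∂J/∂t = 6(t + 2)(t + 4) = 0 at t ∈ {-4, -2}.
The Hessian is diagonal: diag(J_ss, J_tt). Second derivatives: J_ss(-4)=144, J_ss(-1)=-72, J_ss(2)=144; J_tt(-4)=-12, J_tt(-2)=12.
Local minima occur where both diagonal entries positive: (-4, -2), (2, -2). Count: 2.

2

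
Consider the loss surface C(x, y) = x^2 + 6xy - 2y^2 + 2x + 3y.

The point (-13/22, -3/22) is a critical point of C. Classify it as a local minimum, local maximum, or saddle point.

saddle point

The Hessian of C is constant: H = [[2, 6], [6, -4]].
det(H) = 2·(-4) − 6² = -44.
Since det(H) < 0, H is indefinite and the critical point is a saddle point.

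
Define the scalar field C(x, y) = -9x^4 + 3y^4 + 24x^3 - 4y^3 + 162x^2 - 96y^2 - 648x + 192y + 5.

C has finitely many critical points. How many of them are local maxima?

C separates as a function of x plus a function of y, so ∇C=0 decouples.
∂C/∂x = -36(x - 3)(x - 2)(x + 3) = 0 at x ∈ {-3, 2, 3}; ∂C/∂y = 12(y - 4)(y - 1)(y + 4) = 0 at y ∈ {-4, 1, 4}.
The Hessian is diagonal: diag(C_xx, C_yy). Second derivatives: C_xx(-3)=-1080, C_xx(2)=180, C_xx(3)=-216; C_yy(-4)=480, C_yy(1)=-180, C_yy(4)=288.
Local maxima occur where both diagonal entries negative: (-3, 1), (3, 1). Count: 2.

2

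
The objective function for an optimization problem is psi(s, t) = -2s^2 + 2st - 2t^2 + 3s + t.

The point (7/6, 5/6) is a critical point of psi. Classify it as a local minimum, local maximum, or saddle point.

local maximum

The Hessian of psi is constant: H = [[-4, 2], [2, -4]].
det(H) = (-4)·(-4) − 2² = 12.
det(H) > 0 and tr(H) = -8 < 0, so H is negative definite and the point is a local maximum.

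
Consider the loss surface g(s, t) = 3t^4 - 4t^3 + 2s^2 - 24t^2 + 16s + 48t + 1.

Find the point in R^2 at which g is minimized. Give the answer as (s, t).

(-4, -2)

g(s,t) separates as P(s) + Q(t) + 1, so its minimum is min P + min Q + 1.
P'(s) = 4s + 16 vanishes at s ∈ {-4}; Q'(t) = 12(t - 2)(t - 1)(t + 2) vanishes at t ∈ {-2, 1, 2}.
Local minima of P (where P''>0): P(-4)=-32. Local minima of Q: Q(-2)=-112, Q(2)=16.
So the global minimum of g is P(-4) + Q(-2) + 1 = -32 − 112 + 1 = -143, attained at (-4, -2).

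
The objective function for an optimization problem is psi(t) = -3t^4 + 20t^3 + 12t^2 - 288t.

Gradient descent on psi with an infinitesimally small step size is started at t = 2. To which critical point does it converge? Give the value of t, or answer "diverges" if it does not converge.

3

psi'(t) = -12(t - 4)(t - 3)(t + 2), so psi'(2) = -96.
Gradient descent moves in the -psi' direction, i.e. t is increasing.
The nearest critical point in that direction is t = 3, where psi'' = 60 > 0 (a local minimum). The iterate converges there.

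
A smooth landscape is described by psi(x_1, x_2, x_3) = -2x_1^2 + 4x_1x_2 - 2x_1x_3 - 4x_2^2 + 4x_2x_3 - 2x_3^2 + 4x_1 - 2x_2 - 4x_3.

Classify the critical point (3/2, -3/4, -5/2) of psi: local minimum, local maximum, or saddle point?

local maximum

The Hessian is constant: H = [[-4, 4, -2], [4, -8, 4], [-2, 4, -4]].
Leading principal minors: Δ₁ = -4, Δ₂ = 16, Δ₃ = -32.
The minors alternate sign starting negative (−, +, −), so H is negative definite: a local maximum.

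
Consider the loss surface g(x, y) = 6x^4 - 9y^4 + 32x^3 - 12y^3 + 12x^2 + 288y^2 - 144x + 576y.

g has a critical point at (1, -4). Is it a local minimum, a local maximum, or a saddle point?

saddle point

The mixed partial ∂²g/∂x∂y is 0, so the Hessian at any point is diag(g_xx, g_yy) = diag(24(3x^2 + 8x + 1), 36(-3y^2 - 2y + 16)).
At (1, -4): H = diag(288, -864).
The eigenvalues have opposite signs, so H is indefinite: a saddle point.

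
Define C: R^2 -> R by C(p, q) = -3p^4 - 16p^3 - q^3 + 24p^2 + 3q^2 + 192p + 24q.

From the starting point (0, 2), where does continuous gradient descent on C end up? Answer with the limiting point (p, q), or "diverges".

C is separable, so gradient descent decouples: p follows -∂C/∂p, q follows -∂C/∂q.
∂C/∂p = -12(p - 2)(p + 2)(p + 4); at p=0 this is 192, so p decreases.
∂C/∂q = -3(q - 4)(q + 2); at q=2 this is 24, so q decreases.
p converges to its nearest critical value -2 (a local min of the p-part); q converges to -2. The iterate converges to (-2, -2).

(-2, -2)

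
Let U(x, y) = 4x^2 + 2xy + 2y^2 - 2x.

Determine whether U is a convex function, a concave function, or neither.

U is quadratic, so its Hessian is the constant matrix H = [[8, 2], [2, 4]].
det(H) = 28, tr(H) = 12.
det(H) > 0 and tr(H) > 0, so H is positive definite everywhere: convex.

convex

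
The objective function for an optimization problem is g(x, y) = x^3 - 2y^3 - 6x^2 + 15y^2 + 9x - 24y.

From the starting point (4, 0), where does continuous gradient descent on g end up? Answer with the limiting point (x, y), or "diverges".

g is separable, so gradient descent decouples: x follows -∂g/∂x, y follows -∂g/∂y.
∂g/∂x = 3(x - 3)(x - 1); at x=4 this is 9, so x decreases.
∂g/∂y = -6(y - 4)(y - 1); at y=0 this is -24, so y increases.
x converges to its nearest critical value 3 (a local min of the x-part); y converges to 1. The iterate converges to (3, 1).

(3, 1)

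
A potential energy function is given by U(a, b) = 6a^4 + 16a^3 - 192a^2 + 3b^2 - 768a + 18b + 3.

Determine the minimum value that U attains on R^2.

-3608

U(a,b) separates as P(a) + Q(b) + 3, so its minimum is min P + min Q + 3.
P'(a) = 24(a - 4)(a + 2)(a + 4) vanishes at a ∈ {-4, -2, 4}; Q'(b) = 6b + 18 vanishes at b ∈ {-3}.
Local minima of P (where P''>0): P(-4)=512, P(4)=-3584. Local minima of Q: Q(-3)=-27.
So the global minimum of U is P(4) + Q(-3) + 3 = -3584 − 27 + 3 = -3608, attained at (4, -3).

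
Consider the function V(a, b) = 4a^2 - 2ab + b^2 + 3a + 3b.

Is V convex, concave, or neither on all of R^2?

V is quadratic, so its Hessian is the constant matrix H = [[8, -2], [-2, 2]].
det(H) = 12, tr(H) = 10.
det(H) > 0 and tr(H) > 0, so H is positive definite everywhere: convex.

convex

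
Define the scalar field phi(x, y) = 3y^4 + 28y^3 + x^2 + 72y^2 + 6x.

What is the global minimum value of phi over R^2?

-9

phi(x,y) separates as P(x) + Q(y), so its minimum is min P + min Q.
P'(x) = 2x + 6 vanishes at x ∈ {-3}; Q'(y) = 12y(y + 3)(y + 4) vanishes at y ∈ {-4, -3, 0}.
Local minima of P (where P''>0): P(-3)=-9. Local minima of Q: Q(-4)=128, Q(0)=0.
So the global minimum of phi is P(-3) + Q(0) = -9 + 0 = -9, attained at (-3, 0).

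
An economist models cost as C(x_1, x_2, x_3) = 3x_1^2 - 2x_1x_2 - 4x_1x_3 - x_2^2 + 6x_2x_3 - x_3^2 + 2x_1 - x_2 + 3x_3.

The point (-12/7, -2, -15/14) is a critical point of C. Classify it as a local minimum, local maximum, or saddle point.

saddle point

The Hessian is constant: H = [[6, -2, -4], [-2, -2, 6], [-4, 6, -2]].
Leading principal minors: Δ₁ = 6, Δ₂ = -16, Δ₃ = -56.
The minors fit neither the all-positive nor the alternating-sign pattern, so H is indefinite: a saddle point.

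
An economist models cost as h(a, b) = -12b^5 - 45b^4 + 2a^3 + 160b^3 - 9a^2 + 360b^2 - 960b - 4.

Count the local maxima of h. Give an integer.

h separates as a function of a plus a function of b, so ∇h=0 decouples.
∂h/∂a = 6a(a - 3) = 0 at a ∈ {0, 3}; ∂h/∂b = -60(b - 2)(b - 1)(b + 2)(b + 4) = 0 at b ∈ {-4, -2, 1, 2}.
The Hessian is diagonal: diag(h_aa, h_bb). Second derivatives: h_aa(0)=-18, h_aa(3)=18; h_bb(-4)=3600, h_bb(-2)=-1440, h_bb(1)=900, h_bb(2)=-1440.
Local maxima occur where both diagonal entries negative: (0, -2), (0, 2). Count: 2.

2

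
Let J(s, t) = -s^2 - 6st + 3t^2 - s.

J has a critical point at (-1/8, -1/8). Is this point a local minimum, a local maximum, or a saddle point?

saddle point

The Hessian of J is constant: H = [[-2, -6], [-6, 6]].
det(H) = (-2)·6 − (-6)² = -48.
Since det(H) < 0, H is indefinite and the critical point is a saddle point.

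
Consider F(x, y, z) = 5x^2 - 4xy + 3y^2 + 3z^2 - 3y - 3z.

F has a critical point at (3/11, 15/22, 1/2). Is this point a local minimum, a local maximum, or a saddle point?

The Hessian is constant: H = [[10, -4, 0], [-4, 6, 0], [0, 0, 6]].
Leading principal minors: Δ₁ = 10, Δ₂ = 44, Δ₃ = 264.
All leading minors are positive, so H is positive definite: a local minimum.

local minimum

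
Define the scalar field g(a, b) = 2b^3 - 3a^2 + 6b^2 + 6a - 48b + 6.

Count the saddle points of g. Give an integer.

1

g separates as a function of a plus a function of b, so ∇g=0 decouples.
∂g/∂a = -6(a - 1) = 0 at a ∈ {1}; ∂g/∂b = 6(b - 2)(b + 4) = 0 at b ∈ {-4, 2}.
The Hessian is diagonal: diag(g_aa, g_bb). Second derivatives: g_aa(1)=-6; g_bb(-4)=-36, g_bb(2)=36.
Saddle points occur where the two diagonal entries have opposite signs: (1, 2). Count: 1.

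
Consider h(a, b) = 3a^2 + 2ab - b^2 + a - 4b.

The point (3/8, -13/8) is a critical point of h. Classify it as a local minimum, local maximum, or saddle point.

The Hessian of h is constant: H = [[6, 2], [2, -2]].
det(H) = 6·(-2) − 2² = -16.
Since det(H) < 0, H is indefinite and the critical point is a saddle point.

saddle point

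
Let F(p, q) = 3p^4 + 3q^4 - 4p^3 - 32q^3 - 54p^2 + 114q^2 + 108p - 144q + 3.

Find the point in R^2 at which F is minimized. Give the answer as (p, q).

F(p,q) separates as A(p) + B(q) + 3, so its minimum is min A + min B + 3.
A'(p) = 12(p - 3)(p - 1)(p + 3) vanishes at p ∈ {-3, 1, 3}; B'(q) = 12(q - 4)(q - 3)(q - 1) vanishes at q ∈ {1, 3, 4}.
Local minima of A (where A''>0): A(-3)=-459, A(3)=-27. Local minima of B: B(1)=-59, B(4)=-32.
So the global minimum of F is A(-3) + B(1) + 3 = -459 − 59 + 3 = -515, attained at (-3, 1).

(-3, 1)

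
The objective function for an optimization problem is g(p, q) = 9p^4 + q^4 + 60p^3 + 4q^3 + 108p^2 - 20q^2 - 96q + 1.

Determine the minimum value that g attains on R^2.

g(p,q) separates as A(p) + B(q) + 1, so its minimum is min A + min B + 1.
A'(p) = 36p(p + 2)(p + 3) vanishes at p ∈ {-3, -2, 0}; B'(q) = 4(q - 3)(q + 2)(q + 4) vanishes at q ∈ {-4, -2, 3}.
Local minima of A (where A''>0): A(-3)=81, A(0)=0. Local minima of B: B(-4)=64, B(3)=-279.
So the global minimum of g is A(0) + B(3) + 1 = 0 − 279 + 1 = -278, attained at (0, 3).

-278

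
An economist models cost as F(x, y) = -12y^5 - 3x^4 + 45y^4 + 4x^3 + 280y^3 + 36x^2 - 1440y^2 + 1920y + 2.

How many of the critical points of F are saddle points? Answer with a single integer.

6

F separates as a function of x plus a function of y, so ∇F=0 decouples.
∂F/∂x = -12x(x - 3)(x + 2) = 0 at x ∈ {-2, 0, 3}; ∂F/∂y = -60(y - 4)(y - 2)(y - 1)(y + 4) = 0 at y ∈ {-4, 1, 2, 4}.
The Hessian is diagonal: diag(F_xx, F_yy). Second derivatives: F_xx(-2)=-120, F_xx(0)=72, F_xx(3)=-180; F_yy(-4)=14400, F_yy(1)=-900, F_yy(2)=720, F_yy(4)=-2880.
Saddle points occur where the two diagonal entries have opposite signs: (-2, -4), (-2, 2), (0, 1), (0, 4), (3, -4), (3, 2). Count: 6.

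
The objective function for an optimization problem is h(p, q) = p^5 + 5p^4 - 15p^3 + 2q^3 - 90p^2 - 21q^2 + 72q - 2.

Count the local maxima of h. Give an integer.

h separates as a function of p plus a function of q, so ∇h=0 decouples.
∂h/∂p = 5p(p - 3)(p + 3)(p + 4) = 0 at p ∈ {-4, -3, 0, 3}; ∂h/∂q = 6(q - 4)(q - 3) = 0 at q ∈ {3, 4}.
The Hessian is diagonal: diag(h_pp, h_qq). Second derivatives: h_pp(-4)=-140, h_pp(-3)=90, h_pp(0)=-180, h_pp(3)=630; h_qq(3)=-6, h_qq(4)=6.
Local maxima occur where both diagonal entries negative: (-4, 3), (0, 3). Count: 2.

2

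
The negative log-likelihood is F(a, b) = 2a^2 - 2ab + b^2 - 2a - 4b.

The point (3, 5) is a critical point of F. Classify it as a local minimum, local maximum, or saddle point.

The Hessian of F is constant: H = [[4, -2], [-2, 2]].
det(H) = 4·2 − (-2)² = 4.
det(H) > 0 and tr(H) = 6 > 0, so H is positive definite and the point is a local minimum.

local minimum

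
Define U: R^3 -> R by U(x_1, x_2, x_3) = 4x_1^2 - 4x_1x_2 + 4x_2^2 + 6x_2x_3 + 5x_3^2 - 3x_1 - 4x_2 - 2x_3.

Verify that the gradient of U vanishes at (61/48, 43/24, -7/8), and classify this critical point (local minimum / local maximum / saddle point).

∇U = (8x_1 - 4x_2 - 3, -4x_1 + 8x_2 + 6x_3 - 4, 6x_2 + 10x_3 - 2); substituting (61/48, 43/24, -7/8) gives ∇U = (0, 0, 0), so (61/48, 43/24, -7/8) is indeed a critical point.
The Hessian is constant: H = [[8, -4, 0], [-4, 8, 6], [0, 6, 10]].
Leading principal minors: Δ₁ = 8, Δ₂ = 48, Δ₃ = 192.
All leading minors are positive, so H is positive definite: a local minimum.

local minimum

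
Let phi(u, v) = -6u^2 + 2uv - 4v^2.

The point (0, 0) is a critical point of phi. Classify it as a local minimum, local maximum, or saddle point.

local maximum

The Hessian of phi is constant: H = [[-12, 2], [2, -8]].
det(H) = (-12)·(-8) − 2² = 92.
det(H) > 0 and tr(H) = -20 < 0, so H is negative definite and the point is a local maximum.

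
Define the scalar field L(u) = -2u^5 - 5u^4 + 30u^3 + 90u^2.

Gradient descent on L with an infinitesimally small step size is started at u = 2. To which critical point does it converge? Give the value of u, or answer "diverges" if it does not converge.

0

L'(u) = -10u(u - 3)(u + 2)(u + 3), so L'(2) = 400.
Gradient descent moves in the -L' direction, i.e. u is decreasing.
The nearest critical point in that direction is u = 0, where L'' = 180 > 0 (a local minimum). The iterate converges there.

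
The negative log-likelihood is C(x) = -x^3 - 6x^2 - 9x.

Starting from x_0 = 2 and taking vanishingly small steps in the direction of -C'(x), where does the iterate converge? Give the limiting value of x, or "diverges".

diverges

C'(x) = -3(x + 1)(x + 3), so C'(2) = -45.
Gradient descent moves in the -C' direction, i.e. x is increasing.
There is no critical point above x=2, and C' keeps the same sign, so the iterate runs off to +∞.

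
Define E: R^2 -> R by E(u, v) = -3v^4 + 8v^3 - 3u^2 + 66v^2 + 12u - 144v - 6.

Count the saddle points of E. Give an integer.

E separates as a function of u plus a function of v, so ∇E=0 decouples.
∂E/∂u = -6(u - 2) = 0 at u ∈ {2}; ∂E/∂v = -12(v - 4)(v - 1)(v + 3) = 0 at v ∈ {-3, 1, 4}.
The Hessian is diagonal: diag(E_uu, E_vv). Second derivatives: E_uu(2)=-6; E_vv(-3)=-336, E_vv(1)=144, E_vv(4)=-252.
Saddle points occur where the two diagonal entries have opposite signs: (2, 1). Count: 1.

1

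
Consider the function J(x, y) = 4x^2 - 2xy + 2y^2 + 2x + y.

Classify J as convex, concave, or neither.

J is quadratic, so its Hessian is the constant matrix H = [[8, -2], [-2, 4]].
det(H) = 28, tr(H) = 12.
det(H) > 0 and tr(H) > 0, so H is positive definite everywhere: convex.

convex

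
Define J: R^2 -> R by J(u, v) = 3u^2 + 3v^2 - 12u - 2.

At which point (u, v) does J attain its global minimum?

J(u,v) separates as P(u) + Q(v) − 2, so its minimum is min P + min Q − 2.
P'(u) = 6u - 12 vanishes at u ∈ {2}; Q'(v) = 6v vanishes at v ∈ {0}.
Local minima of P (where P''>0): P(2)=-12. Local minima of Q: Q(0)=0.
So the global minimum of J is P(2) + Q(0) − 2 = -12 + 0 − 2 = -14, attained at (2, 0).

(2, 0)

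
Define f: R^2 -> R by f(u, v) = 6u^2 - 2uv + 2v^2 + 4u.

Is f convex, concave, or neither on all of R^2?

f is quadratic, so its Hessian is the constant matrix H = [[12, -2], [-2, 4]].
det(H) = 44, tr(H) = 16.
det(H) > 0 and tr(H) > 0, so H is positive definite everywhere: convex.

convex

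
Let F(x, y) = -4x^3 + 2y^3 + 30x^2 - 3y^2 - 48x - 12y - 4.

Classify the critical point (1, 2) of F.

The mixed partial ∂²F/∂x∂y is 0, so the Hessian at any point is diag(F_xx, F_yy) = diag(12(-2x + 5), 6(2y - 1)).
At (1, 2): H = diag(36, 18).
Both eigenvalues are positive, so H is positive definite: a local minimum.

local minimum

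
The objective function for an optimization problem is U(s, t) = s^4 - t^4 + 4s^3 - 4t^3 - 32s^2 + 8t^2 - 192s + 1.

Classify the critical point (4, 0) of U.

The mixed partial ∂²U/∂s∂t is 0, so the Hessian at any point is diag(U_ss, U_tt) = diag(4(3s^2 + 6s - 16), 4(-3t^2 - 6t + 4)).
At (4, 0): H = diag(224, 16).
Both eigenvalues are positive, so H is positive definite: a local minimum.

local minimum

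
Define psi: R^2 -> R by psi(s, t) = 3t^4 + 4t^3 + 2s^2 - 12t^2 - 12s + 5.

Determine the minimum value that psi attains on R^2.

-45

psi(s,t) separates as P(s) + Q(t) + 5, so its minimum is min P + min Q + 5.
P'(s) = 4s - 12 vanishes at s ∈ {3}; Q'(t) = 12t(t - 1)(t + 2) vanishes at t ∈ {-2, 0, 1}.
Local minima of P (where P''>0): P(3)=-18. Local minima of Q: Q(-2)=-32, Q(1)=-5.
So the global minimum of psi is P(3) + Q(-2) + 5 = -18 − 32 + 5 = -45, attained at (3, -2).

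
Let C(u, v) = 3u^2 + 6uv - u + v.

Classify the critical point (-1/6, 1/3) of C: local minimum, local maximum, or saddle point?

The Hessian of C is constant: H = [[6, 6], [6, 0]].
det(H) = 6·0 − 6² = -36.
Since det(H) < 0, H is indefinite and the critical point is a saddle point.

saddle point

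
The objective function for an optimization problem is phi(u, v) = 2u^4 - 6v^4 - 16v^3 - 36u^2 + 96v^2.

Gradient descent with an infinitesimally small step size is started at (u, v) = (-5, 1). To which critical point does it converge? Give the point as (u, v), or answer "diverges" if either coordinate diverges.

(-3, 0)

phi is separable, so gradient descent decouples: u follows -∂phi/∂u, v follows -∂phi/∂v.
∂phi/∂u = 8u(u - 3)(u + 3); at u=-5 this is -640, so u increases.
∂phi/∂v = -24v(v - 2)(v + 4); at v=1 this is 120, so v decreases.
u converges to its nearest critical value -3 (a local min of the u-part); v converges to 0. The iterate converges to (-3, 0).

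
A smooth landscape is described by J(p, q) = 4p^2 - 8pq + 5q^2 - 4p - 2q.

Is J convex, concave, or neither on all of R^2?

J is quadratic, so its Hessian is the constant matrix H = [[8, -8], [-8, 10]].
det(H) = 16, tr(H) = 18.
det(H) > 0 and tr(H) > 0, so H is positive definite everywhere: convex.

convex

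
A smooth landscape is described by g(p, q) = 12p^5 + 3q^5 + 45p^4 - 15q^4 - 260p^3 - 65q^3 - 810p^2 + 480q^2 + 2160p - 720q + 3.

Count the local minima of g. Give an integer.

4

g separates as a function of p plus a function of q, so ∇g=0 decouples.
∂g/∂p = 60(p - 3)(p - 1)(p + 3)(p + 4) = 0 at p ∈ {-4, -3, 1, 3}; ∂g/∂q = 15(q - 4)(q - 3)(q - 1)(q + 4) = 0 at q ∈ {-4, 1, 3, 4}.
The Hessian is diagonal: diag(g_pp, g_qq). Second derivatives: g_pp(-4)=-2100, g_pp(-3)=1440, g_pp(1)=-2400, g_pp(3)=5040; g_qq(-4)=-4200, g_qq(1)=450, g_qq(3)=-210, g_qq(4)=360.
Local minima occur where both diagonal entries positive: (-3, 1), (-3, 4), (3, 1), (3, 4). Count: 4.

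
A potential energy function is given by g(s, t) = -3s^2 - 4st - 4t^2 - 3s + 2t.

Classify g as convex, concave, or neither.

concave

g is quadratic, so its Hessian is the constant matrix H = [[-6, -4], [-4, -8]].
det(H) = 32, tr(H) = -14.
det(H) > 0 and tr(H) < 0, so H is negative definite everywhere: concave.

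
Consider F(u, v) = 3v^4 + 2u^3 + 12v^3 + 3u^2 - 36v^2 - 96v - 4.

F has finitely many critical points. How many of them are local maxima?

1

F separates as a function of u plus a function of v, so ∇F=0 decouples.
∂F/∂u = 6u(u + 1) = 0 at u ∈ {-1, 0}; ∂F/∂v = 12(v - 2)(v + 1)(v + 4) = 0 at v ∈ {-4, -1, 2}.
The Hessian is diagonal: diag(F_uu, F_vv). Second derivatives: F_uu(-1)=-6, F_uu(0)=6; F_vv(-4)=216, F_vv(-1)=-108, F_vv(2)=216.
Local maxima occur where both diagonal entries negative: (-1, -1). Count: 1.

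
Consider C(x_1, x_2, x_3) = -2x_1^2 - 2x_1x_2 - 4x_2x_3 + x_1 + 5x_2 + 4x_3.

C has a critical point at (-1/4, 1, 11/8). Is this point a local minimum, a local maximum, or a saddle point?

saddle point

The Hessian is constant: H = [[-4, -2, 0], [-2, 0, -4], [0, -4, 0]].
Leading principal minors: Δ₁ = -4, Δ₂ = -4, Δ₃ = 64.
The minors fit neither the all-positive nor the alternating-sign pattern, so H is indefinite: a saddle point.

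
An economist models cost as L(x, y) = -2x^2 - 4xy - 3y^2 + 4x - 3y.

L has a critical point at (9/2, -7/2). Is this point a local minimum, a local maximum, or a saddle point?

local maximum

The Hessian of L is constant: H = [[-4, -4], [-4, -6]].
det(H) = (-4)·(-6) − (-4)² = 8.
det(H) > 0 and tr(H) = -10 < 0, so H is negative definite and the point is a local maximum.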